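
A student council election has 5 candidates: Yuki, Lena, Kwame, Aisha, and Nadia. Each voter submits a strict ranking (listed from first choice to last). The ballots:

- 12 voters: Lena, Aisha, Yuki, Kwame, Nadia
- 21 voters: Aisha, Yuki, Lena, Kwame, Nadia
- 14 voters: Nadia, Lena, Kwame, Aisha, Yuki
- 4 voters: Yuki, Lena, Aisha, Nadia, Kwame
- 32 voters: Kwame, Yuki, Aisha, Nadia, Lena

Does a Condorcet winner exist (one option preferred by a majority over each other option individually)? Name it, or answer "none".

Checking pairwise contests:
Kwame beats Yuki 46–37.
Yuki beats Lena 57–26.
Lena beats Kwame 51–32.
Kwame beats Aisha 46–37.
Yuki beats Nadia 69–14.
Every option loses at least one head-to-head, so there is no Condorcet winner.

none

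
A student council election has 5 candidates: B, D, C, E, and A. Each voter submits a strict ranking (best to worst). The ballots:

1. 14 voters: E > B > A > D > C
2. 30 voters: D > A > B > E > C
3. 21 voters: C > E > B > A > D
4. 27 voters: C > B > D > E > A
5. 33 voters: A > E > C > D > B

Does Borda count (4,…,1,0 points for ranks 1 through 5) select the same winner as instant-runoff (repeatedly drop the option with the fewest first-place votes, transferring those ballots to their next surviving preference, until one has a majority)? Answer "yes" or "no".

Borda — scores: B 225, D 221, C 258, E 275, A 271. Winner: E.
Instant-runoff — R1 B 0, D 30, C 48, E 14, A 33 (B out); R2 D 30, C 48, E 14, A 33 (E out); R3 D 30, C 48, A 47 (D out); R4 C 48, A 77 (A winner). Winner: A.
The two methods disagree.

no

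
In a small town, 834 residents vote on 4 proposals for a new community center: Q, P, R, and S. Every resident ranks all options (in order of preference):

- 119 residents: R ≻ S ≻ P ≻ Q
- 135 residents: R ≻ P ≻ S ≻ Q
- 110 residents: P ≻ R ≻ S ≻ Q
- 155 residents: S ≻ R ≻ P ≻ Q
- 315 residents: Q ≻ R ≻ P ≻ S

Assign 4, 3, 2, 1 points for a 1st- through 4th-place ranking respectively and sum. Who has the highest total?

R

Q: 119·1 + 135·1 + 110·1 + 155·1 + 315·4 = 1779
P: 119·2 + 135·3 + 110·4 + 155·2 + 315·2 = 2023
R: 119·4 + 135·4 + 110·3 + 155·3 + 315·3 = 2756
S: 119·3 + 135·2 + 110·2 + 155·4 + 315·1 = 1782
R has the highest Borda score (2756).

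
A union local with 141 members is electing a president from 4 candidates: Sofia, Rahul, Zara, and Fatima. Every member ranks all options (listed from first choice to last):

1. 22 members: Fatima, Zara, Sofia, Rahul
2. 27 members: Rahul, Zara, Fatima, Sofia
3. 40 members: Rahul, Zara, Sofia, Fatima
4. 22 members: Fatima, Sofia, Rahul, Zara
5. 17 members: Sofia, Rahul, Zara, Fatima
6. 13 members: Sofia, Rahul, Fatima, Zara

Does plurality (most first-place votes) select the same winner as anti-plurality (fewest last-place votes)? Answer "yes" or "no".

Plurality — first-place votes: Sofia 30, Rahul 67, Zara 0, Fatima 44. Winner: Rahul.
Anti-plurality — last-place votes: Sofia 27, Rahul 22, Zara 35, Fatima 57. Winner: Rahul.
The two methods agree.

yes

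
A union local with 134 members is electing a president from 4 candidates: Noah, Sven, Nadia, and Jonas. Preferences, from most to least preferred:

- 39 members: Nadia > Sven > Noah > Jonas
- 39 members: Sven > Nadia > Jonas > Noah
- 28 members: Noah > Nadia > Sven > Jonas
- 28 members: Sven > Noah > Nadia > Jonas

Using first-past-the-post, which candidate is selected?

First-place votes: Noah 28, Sven 67, Nadia 39, Jonas 0.
Sven has the most first-place votes.

Sven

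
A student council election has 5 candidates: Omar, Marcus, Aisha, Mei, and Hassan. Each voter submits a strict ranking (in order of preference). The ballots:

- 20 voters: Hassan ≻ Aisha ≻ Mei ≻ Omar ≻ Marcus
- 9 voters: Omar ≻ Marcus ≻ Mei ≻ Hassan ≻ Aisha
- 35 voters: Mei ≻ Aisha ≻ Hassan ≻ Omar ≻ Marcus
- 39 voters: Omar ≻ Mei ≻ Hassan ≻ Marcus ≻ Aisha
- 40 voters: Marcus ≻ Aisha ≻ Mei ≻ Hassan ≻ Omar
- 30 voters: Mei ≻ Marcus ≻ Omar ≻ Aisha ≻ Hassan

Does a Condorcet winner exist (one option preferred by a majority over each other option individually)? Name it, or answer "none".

Mei

Mei vs Omar: 125–48 for Mei.
Mei vs Marcus: 124–49 for Mei.
Mei vs Aisha: 113–60 for Mei.
Mei vs Hassan: 153–20 for Mei.
Mei beats every other option head-to-head.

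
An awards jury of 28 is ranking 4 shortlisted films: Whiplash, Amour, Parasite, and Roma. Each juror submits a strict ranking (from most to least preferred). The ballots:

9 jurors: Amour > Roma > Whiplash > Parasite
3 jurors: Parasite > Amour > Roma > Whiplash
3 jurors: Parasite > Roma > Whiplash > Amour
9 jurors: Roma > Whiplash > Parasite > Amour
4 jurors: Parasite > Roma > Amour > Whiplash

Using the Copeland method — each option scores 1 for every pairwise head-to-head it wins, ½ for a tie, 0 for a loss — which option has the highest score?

Roma

Whiplash: beats Parasite; loses to Amour and Roma → score 1.
Amour: beats Whiplash; loses to Parasite and Roma → score 1.
Parasite: beats Amour; loses to Whiplash and Roma → score 1.
Roma: beats Whiplash, Amour, and Parasite → score 3.
Roma has the best pairwise record.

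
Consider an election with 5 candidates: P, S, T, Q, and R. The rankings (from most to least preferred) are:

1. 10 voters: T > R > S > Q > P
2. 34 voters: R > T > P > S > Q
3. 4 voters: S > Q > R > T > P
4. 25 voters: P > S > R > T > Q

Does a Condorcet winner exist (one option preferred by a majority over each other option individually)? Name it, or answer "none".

R

R vs P: 48–25 for R.
R vs S: 44–29 for R.
R vs T: 63–10 for R.
R vs Q: 69–4 for R.
R beats every other option head-to-head.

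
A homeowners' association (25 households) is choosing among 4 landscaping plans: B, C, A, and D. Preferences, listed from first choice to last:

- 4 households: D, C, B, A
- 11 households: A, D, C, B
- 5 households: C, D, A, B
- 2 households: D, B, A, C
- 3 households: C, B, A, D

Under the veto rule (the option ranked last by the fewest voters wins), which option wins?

Last-place votes: B 16, C 2, A 4, D 3.
C is ranked last by the fewest voters, so C wins.

C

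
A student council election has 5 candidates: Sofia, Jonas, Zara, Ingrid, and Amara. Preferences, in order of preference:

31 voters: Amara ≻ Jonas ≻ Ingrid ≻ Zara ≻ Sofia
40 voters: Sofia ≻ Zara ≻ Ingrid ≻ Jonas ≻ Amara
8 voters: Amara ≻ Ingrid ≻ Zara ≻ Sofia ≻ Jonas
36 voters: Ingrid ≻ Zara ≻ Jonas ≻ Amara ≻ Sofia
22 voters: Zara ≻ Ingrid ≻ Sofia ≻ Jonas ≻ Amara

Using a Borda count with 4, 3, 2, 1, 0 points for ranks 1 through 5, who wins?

Ingrid

Sofia: 31·0 + 40·4 + 8·1 + 36·0 + 22·2 = 212
Jonas: 31·3 + 40·1 + 8·0 + 36·2 + 22·1 = 227
Zara: 31·1 + 40·3 + 8·2 + 36·3 + 22·4 = 363
Ingrid: 31·2 + 40·2 + 8·3 + 36·4 + 22·3 = 376
Amara: 31·4 + 40·0 + 8·4 + 36·1 + 22·0 = 192
Ingrid has the highest Borda score (376).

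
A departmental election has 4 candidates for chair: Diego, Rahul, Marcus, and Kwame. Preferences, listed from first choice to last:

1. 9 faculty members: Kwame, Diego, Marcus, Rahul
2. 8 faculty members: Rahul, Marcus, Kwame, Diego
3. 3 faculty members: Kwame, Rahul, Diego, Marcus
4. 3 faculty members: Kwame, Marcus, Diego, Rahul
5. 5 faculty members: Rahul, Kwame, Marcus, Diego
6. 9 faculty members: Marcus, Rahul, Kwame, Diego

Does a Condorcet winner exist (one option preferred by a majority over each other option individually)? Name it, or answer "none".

none

Checking pairwise contests:
Rahul beats Diego 25–12.
Marcus beats Rahul 21–16.
Kwame beats Marcus 20–17.
Rahul beats Kwame 22–15.
Every option loses at least one head-to-head, so there is no Condorcet winner.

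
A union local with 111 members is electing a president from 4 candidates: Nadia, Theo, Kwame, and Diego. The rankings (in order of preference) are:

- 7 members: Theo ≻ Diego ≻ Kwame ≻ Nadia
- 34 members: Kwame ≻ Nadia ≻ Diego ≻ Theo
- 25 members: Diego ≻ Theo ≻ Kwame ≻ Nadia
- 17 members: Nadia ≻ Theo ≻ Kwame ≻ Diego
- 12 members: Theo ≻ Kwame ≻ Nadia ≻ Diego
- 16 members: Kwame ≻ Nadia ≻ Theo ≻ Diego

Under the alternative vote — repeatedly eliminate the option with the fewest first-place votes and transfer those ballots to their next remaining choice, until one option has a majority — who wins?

Round 1: Nadia 17, Theo 19, Kwame 50, Diego 25. Eliminate Nadia.
Round 2: Theo 36, Kwame 50, Diego 25. Eliminate Diego.
Round 3: Theo 61, Kwame 50. Theo has a majority.

Theo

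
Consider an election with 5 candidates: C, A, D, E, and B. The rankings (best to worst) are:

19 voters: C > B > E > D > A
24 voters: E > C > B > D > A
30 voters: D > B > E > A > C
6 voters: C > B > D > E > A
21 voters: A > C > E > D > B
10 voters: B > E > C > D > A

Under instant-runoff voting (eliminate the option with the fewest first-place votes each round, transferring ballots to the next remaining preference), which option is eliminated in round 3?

Round 1: C 25, A 21, D 30, E 24, B 10. Eliminate B.
Round 2: C 25, A 21, D 30, E 34. Eliminate A.
Round 3: C 46, D 30, E 34. Eliminate D.

D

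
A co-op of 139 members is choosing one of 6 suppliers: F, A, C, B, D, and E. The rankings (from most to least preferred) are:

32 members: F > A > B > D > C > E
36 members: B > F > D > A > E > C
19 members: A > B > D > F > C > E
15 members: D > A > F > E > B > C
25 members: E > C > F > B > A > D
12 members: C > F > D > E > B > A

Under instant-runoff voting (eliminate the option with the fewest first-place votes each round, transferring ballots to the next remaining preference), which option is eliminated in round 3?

Round 1: F 32, A 19, C 12, B 36, D 15, E 25. Eliminate C.
Round 2: F 44, A 19, B 36, D 15, E 25. Eliminate D.
Round 3: F 44, A 34, B 36, E 25. Eliminate E.

E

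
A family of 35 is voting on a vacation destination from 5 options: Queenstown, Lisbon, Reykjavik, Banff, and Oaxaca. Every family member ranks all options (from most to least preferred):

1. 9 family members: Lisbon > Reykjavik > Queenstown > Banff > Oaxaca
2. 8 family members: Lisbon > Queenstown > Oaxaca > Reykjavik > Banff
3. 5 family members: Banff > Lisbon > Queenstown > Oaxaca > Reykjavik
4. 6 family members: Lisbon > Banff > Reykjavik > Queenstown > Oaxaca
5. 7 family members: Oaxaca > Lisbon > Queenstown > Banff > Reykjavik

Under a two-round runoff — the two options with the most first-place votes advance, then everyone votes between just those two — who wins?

Round 1 first-place votes: Queenstown 0, Lisbon 23, Reykjavik 0, Banff 5, Oaxaca 7.
Lisbon and Oaxaca advance.
Runoff: Lisbon is preferred to Oaxaca by 28 voters; Oaxaca by 7.
Lisbon wins the runoff.

Lisbon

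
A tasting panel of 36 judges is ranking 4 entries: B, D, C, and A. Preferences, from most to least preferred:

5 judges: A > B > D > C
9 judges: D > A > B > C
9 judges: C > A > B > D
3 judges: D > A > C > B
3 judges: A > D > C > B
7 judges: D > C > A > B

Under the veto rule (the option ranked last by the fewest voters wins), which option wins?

Last-place votes: B 13, D 9, C 14, A 0.
A is ranked last by the fewest voters, so A wins.

A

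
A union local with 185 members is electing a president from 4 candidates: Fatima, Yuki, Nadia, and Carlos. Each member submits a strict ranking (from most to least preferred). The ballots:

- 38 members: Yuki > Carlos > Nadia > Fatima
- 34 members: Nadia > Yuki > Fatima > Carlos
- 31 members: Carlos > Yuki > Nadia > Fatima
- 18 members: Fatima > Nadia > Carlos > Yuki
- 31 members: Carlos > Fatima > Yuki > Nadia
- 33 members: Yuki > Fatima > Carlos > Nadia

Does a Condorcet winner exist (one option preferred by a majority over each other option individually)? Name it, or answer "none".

Yuki

Yuki vs Fatima: 136–49 for Yuki.
Yuki vs Nadia: 133–52 for Yuki.
Yuki vs Carlos: 105–80 for Yuki.
Yuki beats every other option head-to-head.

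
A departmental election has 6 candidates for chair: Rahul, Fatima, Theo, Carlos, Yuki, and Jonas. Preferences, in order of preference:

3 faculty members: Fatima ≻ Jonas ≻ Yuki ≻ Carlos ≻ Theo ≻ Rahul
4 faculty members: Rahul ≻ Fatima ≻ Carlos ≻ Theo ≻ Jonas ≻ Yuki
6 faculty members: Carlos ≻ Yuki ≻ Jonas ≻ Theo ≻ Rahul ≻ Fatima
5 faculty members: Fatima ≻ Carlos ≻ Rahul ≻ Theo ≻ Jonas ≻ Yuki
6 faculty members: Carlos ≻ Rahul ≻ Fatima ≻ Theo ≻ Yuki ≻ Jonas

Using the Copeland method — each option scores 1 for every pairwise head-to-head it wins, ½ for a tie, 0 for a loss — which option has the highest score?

Carlos

Rahul: beats Fatima, Theo, Yuki, and Jonas; loses to Carlos → score 4.
Fatima: beats Theo, Yuki, and Jonas; ties Carlos; loses to Rahul → score 3.5.
Theo: beats Yuki and Jonas; loses to Rahul, Fatima, and Carlos → score 2.
Carlos: beats Rahul, Theo, Yuki, and Jonas; ties Fatima → score 4.5.
Yuki: ties Jonas; loses to Rahul, Fatima, Theo, and Carlos → score 0.5.
Jonas: ties Yuki; loses to Rahul, Fatima, Theo, and Carlos → score 0.5.
Carlos has the best pairwise record.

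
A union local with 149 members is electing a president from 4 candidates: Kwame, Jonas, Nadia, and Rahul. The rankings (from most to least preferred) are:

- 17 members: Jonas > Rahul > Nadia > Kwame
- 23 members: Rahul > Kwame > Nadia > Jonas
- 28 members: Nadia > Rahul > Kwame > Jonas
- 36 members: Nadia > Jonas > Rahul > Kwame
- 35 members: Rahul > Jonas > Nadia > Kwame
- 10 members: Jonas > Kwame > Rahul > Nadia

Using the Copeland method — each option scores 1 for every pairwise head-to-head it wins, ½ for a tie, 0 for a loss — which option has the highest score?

Rahul

Kwame: loses to Jonas, Nadia, and Rahul → score 0.
Jonas: beats Kwame; loses to Nadia and Rahul → score 1.
Nadia: beats Kwame and Jonas; loses to Rahul → score 2.
Rahul: beats Kwame, Jonas, and Nadia → score 3.
Rahul has the best pairwise record.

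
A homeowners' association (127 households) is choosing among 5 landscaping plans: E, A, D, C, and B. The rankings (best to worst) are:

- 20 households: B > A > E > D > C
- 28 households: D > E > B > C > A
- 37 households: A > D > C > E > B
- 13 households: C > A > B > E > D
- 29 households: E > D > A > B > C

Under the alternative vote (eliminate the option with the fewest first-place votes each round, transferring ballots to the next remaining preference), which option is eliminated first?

Round 1: E 29, A 37, D 28, C 13, B 20. Eliminate C.

C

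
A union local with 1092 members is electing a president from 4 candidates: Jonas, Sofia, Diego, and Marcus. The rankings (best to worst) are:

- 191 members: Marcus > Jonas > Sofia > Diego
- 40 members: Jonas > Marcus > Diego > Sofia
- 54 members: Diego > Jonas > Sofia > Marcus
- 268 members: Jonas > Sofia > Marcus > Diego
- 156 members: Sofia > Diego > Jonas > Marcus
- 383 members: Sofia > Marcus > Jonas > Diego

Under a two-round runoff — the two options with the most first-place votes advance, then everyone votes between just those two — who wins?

Round 1 first-place votes: Jonas 308, Sofia 539, Diego 54, Marcus 191.
Sofia and Jonas advance.
Runoff: Sofia is preferred to Jonas by 539 voters; Jonas by 553.
Jonas wins the runoff.

Jonas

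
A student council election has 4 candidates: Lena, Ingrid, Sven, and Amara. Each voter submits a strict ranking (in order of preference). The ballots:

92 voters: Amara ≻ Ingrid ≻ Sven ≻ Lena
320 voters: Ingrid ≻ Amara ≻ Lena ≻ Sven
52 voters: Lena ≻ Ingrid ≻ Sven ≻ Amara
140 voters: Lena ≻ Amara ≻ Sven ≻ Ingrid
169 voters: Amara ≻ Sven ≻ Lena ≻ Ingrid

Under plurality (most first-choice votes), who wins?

First-place votes: Lena 192, Ingrid 320, Sven 0, Amara 261.
Ingrid has the most first-place votes.

Ingrid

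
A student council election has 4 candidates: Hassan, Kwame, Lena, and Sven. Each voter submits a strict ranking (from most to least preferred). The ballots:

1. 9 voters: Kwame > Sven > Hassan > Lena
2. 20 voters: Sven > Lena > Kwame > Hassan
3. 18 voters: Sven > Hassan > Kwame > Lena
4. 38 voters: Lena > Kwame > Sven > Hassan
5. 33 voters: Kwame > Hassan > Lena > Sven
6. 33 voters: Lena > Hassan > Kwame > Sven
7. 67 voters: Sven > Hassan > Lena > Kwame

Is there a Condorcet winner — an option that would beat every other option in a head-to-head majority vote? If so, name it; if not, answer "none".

Checking pairwise contests:
Sven beats Hassan 152–66.
Hassan beats Kwame 118–100.
Hassan beats Lena 127–91.
Kwame beats Sven 113–105.
Every option loses at least one head-to-head, so there is no Condorcet winner.

none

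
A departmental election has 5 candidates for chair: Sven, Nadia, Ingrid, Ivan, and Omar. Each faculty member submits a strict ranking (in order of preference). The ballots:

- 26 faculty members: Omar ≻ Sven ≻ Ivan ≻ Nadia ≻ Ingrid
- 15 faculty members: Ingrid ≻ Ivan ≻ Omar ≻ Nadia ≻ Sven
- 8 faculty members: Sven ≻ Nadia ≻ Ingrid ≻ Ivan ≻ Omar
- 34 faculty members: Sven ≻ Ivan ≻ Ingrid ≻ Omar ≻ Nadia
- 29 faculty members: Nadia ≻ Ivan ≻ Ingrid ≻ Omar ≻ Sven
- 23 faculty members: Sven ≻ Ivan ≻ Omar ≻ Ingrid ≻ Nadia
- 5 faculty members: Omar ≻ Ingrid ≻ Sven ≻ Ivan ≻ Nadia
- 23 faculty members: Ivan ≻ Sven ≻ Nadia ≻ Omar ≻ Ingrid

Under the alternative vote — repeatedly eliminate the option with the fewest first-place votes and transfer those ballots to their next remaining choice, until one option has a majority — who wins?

Sven

Round 1: Sven 65, Nadia 29, Ingrid 15, Ivan 23, Omar 31. Eliminate Ingrid.
Round 2: Sven 65, Nadia 29, Ivan 38, Omar 31. Eliminate Nadia.
Round 3: Sven 65, Ivan 67, Omar 31. Eliminate Omar.
Round 4: Sven 96, Ivan 67. Sven has a majority.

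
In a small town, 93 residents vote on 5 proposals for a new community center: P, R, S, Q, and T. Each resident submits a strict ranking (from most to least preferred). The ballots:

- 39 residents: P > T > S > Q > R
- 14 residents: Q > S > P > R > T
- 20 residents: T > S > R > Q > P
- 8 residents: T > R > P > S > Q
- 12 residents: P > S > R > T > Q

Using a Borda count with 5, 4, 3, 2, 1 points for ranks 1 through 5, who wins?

P

P: 39·5 + 14·3 + 20·1 + 8·3 + 12·5 = 341
R: 39·1 + 14·2 + 20·3 + 8·4 + 12·3 = 195
S: 39·3 + 14·4 + 20·4 + 8·2 + 12·4 = 317
Q: 39·2 + 14·5 + 20·2 + 8·1 + 12·1 = 208
T: 39·4 + 14·1 + 20·5 + 8·5 + 12·2 = 334
P has the highest Borda score (341).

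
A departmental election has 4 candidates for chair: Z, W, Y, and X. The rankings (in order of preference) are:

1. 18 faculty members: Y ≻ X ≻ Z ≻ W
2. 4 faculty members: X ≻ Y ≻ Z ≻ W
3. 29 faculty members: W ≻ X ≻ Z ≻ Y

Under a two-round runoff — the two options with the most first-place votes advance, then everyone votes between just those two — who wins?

Round 1 first-place votes: Z 0, W 29, Y 18, X 4.
W and Y advance.
Runoff: W is preferred to Y by 29 voters; Y by 22.
W wins the runoff.

W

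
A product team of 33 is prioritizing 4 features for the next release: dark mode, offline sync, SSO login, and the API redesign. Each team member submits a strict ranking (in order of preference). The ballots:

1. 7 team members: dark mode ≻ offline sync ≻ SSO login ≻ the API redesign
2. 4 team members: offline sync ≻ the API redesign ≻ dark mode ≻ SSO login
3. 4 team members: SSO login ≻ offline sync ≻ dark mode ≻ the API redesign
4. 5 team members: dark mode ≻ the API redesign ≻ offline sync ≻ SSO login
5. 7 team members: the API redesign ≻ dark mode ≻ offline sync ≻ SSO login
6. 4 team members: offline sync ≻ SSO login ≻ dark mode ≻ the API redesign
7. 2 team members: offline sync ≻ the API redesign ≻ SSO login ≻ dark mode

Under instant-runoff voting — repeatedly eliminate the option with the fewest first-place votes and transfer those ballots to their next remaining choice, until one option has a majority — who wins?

Round 1: dark mode 12, offline sync 10, SSO login 4, the API redesign 7. Eliminate SSO login.
Round 2: dark mode 12, offline sync 14, the API redesign 7. Eliminate the API redesign.
Round 3: dark mode 19, offline sync 14. Dark mode has a majority.

dark mode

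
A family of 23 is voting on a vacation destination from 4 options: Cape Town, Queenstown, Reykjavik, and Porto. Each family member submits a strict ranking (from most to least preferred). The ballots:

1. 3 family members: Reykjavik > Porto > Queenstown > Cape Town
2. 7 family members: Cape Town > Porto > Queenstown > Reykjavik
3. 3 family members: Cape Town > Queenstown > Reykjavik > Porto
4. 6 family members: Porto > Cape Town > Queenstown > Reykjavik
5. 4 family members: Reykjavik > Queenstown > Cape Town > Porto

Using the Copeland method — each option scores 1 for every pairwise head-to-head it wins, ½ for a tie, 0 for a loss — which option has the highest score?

Cape Town: beats Queenstown, Reykjavik, and Porto → score 3.
Queenstown: beats Reykjavik; loses to Cape Town and Porto → score 1.
Reykjavik: loses to Cape Town, Queenstown, and Porto → score 0.
Porto: beats Queenstown and Reykjavik; loses to Cape Town → score 2.
Cape Town has the best pairwise record.

Cape Town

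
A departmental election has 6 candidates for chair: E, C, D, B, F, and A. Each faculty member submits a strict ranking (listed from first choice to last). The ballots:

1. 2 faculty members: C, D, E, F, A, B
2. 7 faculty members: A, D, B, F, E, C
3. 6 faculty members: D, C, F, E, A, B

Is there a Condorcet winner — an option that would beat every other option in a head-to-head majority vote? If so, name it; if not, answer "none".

D

D vs E: 15–0 for D.
D vs C: 13–2 for D.
D vs B: 15–0 for D.
D vs F: 15–0 for D.
D vs A: 8–7 for D.
D beats every other option head-to-head.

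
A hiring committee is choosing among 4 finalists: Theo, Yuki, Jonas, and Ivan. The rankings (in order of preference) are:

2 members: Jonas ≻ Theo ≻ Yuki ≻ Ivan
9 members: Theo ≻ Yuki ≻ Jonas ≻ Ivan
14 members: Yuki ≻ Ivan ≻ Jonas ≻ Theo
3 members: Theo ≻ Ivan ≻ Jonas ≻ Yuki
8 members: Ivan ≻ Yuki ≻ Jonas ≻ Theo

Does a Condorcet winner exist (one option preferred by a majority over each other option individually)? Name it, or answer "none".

Yuki vs Theo: 22–14 for Yuki.
Yuki vs Jonas: 31–5 for Yuki.
Yuki vs Ivan: 25–11 for Yuki.
Yuki beats every other option head-to-head.

Yuki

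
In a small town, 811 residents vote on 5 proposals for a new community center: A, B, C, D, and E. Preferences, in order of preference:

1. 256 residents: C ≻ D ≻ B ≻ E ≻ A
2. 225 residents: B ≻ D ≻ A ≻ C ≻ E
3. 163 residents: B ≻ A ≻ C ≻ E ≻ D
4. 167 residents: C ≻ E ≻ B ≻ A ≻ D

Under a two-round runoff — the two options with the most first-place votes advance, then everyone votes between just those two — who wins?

C

Round 1 first-place votes: A 0, B 388, C 423, D 0, E 0.
C and B advance.
Runoff: C is preferred to B by 423 voters; B by 388.
C wins the runoff.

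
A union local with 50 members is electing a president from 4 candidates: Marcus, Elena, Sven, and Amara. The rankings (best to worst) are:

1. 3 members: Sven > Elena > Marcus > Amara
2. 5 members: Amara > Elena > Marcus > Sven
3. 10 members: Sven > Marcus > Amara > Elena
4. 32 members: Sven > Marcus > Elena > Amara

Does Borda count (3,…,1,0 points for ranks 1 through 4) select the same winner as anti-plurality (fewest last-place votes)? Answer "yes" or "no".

no

Borda — scores: Marcus 92, Elena 48, Sven 135, Amara 25. Winner: Sven.
Anti-plurality — last-place votes: Marcus 0, Elena 10, Sven 5, Amara 35. Winner: Marcus.
The two methods disagree.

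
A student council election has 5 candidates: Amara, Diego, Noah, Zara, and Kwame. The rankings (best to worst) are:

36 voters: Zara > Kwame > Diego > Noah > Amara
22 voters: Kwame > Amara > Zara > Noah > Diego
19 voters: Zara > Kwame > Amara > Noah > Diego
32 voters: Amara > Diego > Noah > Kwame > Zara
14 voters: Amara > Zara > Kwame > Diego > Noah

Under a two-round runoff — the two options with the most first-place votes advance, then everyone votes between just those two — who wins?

Amara

Round 1 first-place votes: Amara 46, Diego 0, Noah 0, Zara 55, Kwame 22.
Zara and Amara advance.
Runoff: Zara is preferred to Amara by 55 voters; Amara by 68.
Amara wins the runoff.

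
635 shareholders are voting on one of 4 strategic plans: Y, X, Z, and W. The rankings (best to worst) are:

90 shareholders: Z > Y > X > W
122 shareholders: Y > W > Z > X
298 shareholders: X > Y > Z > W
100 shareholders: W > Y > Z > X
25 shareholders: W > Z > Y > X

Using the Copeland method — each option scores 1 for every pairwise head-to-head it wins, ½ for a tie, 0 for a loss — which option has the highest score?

Y: beats X, Z, and W → score 3.
X: beats W; loses to Y and Z → score 1.
Z: beats X and W; loses to Y → score 2.
W: loses to Y, X, and Z → score 0.
Y has the best pairwise record.

Y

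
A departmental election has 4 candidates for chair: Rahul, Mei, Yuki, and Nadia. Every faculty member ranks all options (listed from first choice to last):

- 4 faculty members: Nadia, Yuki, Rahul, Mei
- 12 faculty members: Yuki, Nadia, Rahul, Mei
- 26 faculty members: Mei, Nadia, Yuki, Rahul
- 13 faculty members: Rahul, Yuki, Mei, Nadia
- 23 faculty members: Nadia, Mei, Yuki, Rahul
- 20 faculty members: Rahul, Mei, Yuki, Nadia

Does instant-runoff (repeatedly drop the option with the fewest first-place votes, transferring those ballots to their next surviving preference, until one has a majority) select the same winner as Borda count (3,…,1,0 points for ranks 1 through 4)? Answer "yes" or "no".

no

Instant-runoff — R1 Rahul 33, Mei 26, Yuki 12, Nadia 27 (Yuki out); R2 Rahul 33, Mei 26, Nadia 39 (Mei out); R3 Rahul 33, Nadia 65 (Nadia winner). Winner: Nadia.
Borda — scores: Rahul 115, Mei 177, Yuki 139, Nadia 157. Winner: Mei.
The two methods disagree.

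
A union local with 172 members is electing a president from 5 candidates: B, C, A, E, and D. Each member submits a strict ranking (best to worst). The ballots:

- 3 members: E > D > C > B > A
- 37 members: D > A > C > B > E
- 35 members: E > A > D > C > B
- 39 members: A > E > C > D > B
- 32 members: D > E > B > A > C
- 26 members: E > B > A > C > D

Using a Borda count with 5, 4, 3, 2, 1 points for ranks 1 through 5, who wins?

B: 3·2 + 37·2 + 35·1 + 39·1 + 32·3 + 26·4 = 354
C: 3·3 + 37·3 + 35·2 + 39·3 + 32·1 + 26·2 = 391
A: 3·1 + 37·4 + 35·4 + 39·5 + 32·2 + 26·3 = 628
E: 3·5 + 37·1 + 35·5 + 39·4 + 32·4 + 26·5 = 641
D: 3·4 + 37·5 + 35·3 + 39·2 + 32·5 + 26·1 = 566
E has the highest Borda score (641).

E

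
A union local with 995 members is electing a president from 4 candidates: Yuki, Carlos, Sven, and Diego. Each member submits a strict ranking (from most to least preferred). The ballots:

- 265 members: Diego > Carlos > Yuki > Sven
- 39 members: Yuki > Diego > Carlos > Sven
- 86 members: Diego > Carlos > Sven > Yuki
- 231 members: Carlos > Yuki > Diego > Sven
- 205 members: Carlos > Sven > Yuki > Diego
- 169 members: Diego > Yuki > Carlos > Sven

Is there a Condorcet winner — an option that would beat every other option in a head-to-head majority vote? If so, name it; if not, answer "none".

Diego

Diego vs Yuki: 520–475 for Diego.
Diego vs Carlos: 559–436 for Diego.
Diego vs Sven: 790–205 for Diego.
Diego beats every other option head-to-head.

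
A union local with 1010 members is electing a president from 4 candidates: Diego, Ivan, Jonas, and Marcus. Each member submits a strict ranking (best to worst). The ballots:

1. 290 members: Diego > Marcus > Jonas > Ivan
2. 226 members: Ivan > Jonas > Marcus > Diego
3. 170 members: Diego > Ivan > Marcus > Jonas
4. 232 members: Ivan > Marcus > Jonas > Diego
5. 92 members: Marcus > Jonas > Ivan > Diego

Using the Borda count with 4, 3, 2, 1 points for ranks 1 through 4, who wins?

Diego: 290·4 + 226·1 + 170·4 + 232·1 + 92·1 = 2390
Ivan: 290·1 + 226·4 + 170·3 + 232·4 + 92·2 = 2816
Jonas: 290·2 + 226·3 + 170·1 + 232·2 + 92·3 = 2168
Marcus: 290·3 + 226·2 + 170·2 + 232·3 + 92·4 = 2726
Ivan has the highest Borda score (2816).

Ivan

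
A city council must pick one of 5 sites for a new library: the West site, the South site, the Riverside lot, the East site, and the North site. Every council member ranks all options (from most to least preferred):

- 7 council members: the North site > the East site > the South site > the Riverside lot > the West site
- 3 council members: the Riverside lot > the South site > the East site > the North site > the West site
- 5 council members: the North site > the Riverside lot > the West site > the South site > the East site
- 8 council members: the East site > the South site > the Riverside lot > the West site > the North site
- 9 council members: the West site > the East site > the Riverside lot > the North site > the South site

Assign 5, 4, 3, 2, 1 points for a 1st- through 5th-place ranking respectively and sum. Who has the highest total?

the East site

the West site: 7·1 + 3·1 + 5·3 + 8·2 + 9·5 = 86
the South site: 7·3 + 3·4 + 5·2 + 8·4 + 9·1 = 84
the Riverside lot: 7·2 + 3·5 + 5·4 + 8·3 + 9·3 = 100
the East site: 7·4 + 3·3 + 5·1 + 8·5 + 9·4 = 118
the North site: 7·5 + 3·2 + 5·5 + 8·1 + 9·2 = 92
the East site has the highest Borda score (118).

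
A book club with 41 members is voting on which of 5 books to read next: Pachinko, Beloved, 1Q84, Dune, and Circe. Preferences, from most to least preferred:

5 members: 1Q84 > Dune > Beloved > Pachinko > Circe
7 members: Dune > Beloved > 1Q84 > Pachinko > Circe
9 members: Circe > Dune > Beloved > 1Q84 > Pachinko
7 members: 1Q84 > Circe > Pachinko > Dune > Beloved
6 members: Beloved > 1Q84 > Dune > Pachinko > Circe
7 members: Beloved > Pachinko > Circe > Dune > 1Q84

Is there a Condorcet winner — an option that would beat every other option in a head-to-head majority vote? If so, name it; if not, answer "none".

Checking pairwise contests:
Beloved beats Pachinko 34–7.
Dune beats Beloved 28–13.
Beloved beats 1Q84 29–12.
Circe beats Dune 23–18.
Pachinko beats Circe 25–16.
Every option loses at least one head-to-head, so there is no Condorcet winner.

none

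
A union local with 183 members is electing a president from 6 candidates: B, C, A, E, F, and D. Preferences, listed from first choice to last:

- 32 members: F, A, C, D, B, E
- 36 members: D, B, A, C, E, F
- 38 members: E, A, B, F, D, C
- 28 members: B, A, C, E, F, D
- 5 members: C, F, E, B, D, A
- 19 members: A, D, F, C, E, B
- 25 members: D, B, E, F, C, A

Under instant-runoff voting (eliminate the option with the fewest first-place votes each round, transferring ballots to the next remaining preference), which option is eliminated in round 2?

Round 1: B 28, C 5, A 19, E 38, F 32, D 61. Eliminate C.
Round 2: B 28, A 19, E 38, F 37, D 61. Eliminate A.

A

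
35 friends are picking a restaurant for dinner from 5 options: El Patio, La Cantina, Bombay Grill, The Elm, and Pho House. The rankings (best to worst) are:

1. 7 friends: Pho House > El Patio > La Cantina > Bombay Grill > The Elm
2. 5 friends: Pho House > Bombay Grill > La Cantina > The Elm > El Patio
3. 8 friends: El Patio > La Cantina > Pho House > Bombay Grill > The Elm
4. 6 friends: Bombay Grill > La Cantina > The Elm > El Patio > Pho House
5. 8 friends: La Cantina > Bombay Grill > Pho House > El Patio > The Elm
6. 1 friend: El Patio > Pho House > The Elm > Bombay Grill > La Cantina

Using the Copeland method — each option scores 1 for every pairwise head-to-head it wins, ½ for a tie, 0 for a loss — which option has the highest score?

El Patio: beats The Elm; loses to La Cantina, Bombay Grill, and Pho House → score 1.
La Cantina: beats El Patio, Bombay Grill, The Elm, and Pho House → score 4.
Bombay Grill: beats El Patio and The Elm; loses to La Cantina and Pho House → score 2.
The Elm: loses to El Patio, La Cantina, Bombay Grill, and Pho House → score 0.
Pho House: beats El Patio, Bombay Grill, and The Elm; loses to La Cantina → score 3.
La Cantina has the best pairwise record.

La Cantina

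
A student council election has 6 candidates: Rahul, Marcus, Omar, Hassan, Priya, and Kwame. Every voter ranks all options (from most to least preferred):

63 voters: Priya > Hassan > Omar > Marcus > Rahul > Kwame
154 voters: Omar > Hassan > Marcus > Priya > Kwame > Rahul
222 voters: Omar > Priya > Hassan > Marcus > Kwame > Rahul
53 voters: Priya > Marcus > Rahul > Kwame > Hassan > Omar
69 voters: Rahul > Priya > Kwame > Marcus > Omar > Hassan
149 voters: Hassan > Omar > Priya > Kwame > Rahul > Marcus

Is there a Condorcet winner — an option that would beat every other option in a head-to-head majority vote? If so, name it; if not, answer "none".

Omar vs Rahul: 588–122 for Omar.
Omar vs Marcus: 588–122 for Omar.
Omar vs Hassan: 445–265 for Omar.
Omar vs Priya: 525–185 for Omar.
Omar vs Kwame: 588–122 for Omar.
Omar beats every other option head-to-head.

Omar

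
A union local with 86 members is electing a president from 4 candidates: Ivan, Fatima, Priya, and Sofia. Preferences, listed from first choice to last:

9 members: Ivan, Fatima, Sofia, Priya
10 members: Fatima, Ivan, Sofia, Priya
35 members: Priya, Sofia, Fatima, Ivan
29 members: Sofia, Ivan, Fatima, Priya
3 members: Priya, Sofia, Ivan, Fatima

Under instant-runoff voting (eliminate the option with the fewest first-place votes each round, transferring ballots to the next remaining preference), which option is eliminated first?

Round 1: Ivan 9, Fatima 10, Priya 38, Sofia 29. Eliminate Ivan.

Ivan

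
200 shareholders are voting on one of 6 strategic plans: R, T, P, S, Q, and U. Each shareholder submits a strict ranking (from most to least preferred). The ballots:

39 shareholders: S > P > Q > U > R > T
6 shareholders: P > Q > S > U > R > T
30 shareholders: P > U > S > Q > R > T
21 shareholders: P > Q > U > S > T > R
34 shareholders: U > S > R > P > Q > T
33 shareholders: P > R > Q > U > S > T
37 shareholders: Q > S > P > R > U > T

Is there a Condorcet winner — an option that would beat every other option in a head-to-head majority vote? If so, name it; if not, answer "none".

none

Checking pairwise contests:
P beats R 166–34.
R beats T 179–21.
S beats P 110–90.
U beats S 118–82.
P beats Q 163–37.
P beats U 166–34.
Every option loses at least one head-to-head, so there is no Condorcet winner.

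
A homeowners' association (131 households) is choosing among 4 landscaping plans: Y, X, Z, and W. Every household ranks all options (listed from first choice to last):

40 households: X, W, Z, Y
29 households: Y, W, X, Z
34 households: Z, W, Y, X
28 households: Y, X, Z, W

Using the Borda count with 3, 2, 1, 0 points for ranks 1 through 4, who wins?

W

Y: 40·0 + 29·3 + 34·1 + 28·3 = 205
X: 40·3 + 29·1 + 34·0 + 28·2 = 205
Z: 40·1 + 29·0 + 34·3 + 28·1 = 170
W: 40·2 + 29·2 + 34·2 + 28·0 = 206
W has the highest Borda score (206).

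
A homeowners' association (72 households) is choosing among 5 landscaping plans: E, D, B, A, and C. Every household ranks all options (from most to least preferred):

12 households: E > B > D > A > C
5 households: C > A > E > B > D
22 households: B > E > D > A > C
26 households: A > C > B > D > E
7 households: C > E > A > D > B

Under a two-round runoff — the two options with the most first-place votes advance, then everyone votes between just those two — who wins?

Round 1 first-place votes: E 12, D 0, B 22, A 26, C 12.
A and B advance.
Runoff: A is preferred to B by 38 voters; B by 34.
A wins the runoff.

A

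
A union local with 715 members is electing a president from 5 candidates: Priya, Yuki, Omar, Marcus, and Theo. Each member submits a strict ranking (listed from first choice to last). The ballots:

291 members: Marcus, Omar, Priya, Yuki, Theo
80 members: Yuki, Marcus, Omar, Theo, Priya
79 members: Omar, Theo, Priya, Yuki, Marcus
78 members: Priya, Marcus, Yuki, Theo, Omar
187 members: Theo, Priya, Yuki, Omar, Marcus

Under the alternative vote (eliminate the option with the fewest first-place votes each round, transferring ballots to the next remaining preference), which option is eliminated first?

Round 1: Priya 78, Yuki 80, Omar 79, Marcus 291, Theo 187. Eliminate Priya.

Priya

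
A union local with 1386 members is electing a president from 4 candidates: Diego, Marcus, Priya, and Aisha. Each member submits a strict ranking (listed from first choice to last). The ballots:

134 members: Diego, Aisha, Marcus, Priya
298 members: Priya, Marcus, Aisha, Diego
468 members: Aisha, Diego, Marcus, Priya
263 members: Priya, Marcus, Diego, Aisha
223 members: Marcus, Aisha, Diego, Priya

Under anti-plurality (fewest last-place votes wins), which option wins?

Marcus

Last-place votes: Diego 298, Marcus 0, Priya 825, Aisha 263.
Marcus is ranked last by the fewest voters, so Marcus wins.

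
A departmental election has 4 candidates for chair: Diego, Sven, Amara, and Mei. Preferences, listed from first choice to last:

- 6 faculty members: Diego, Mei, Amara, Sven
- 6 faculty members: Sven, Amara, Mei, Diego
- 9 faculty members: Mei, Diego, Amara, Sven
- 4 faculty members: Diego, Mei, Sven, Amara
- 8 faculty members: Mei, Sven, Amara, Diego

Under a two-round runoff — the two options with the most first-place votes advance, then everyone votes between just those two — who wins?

Round 1 first-place votes: Diego 10, Sven 6, Amara 0, Mei 17.
Mei and Diego advance.
Runoff: Mei is preferred to Diego by 23 voters; Diego by 10.
Mei wins the runoff.

Mei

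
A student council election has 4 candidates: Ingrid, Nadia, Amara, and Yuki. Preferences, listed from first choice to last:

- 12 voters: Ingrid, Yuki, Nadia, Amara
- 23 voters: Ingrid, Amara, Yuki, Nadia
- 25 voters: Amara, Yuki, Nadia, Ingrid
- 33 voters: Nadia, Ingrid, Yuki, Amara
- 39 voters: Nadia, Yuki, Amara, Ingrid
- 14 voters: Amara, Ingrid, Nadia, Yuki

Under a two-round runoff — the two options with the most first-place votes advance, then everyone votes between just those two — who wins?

Nadia

Round 1 first-place votes: Ingrid 35, Nadia 72, Amara 39, Yuki 0.
Nadia and Amara advance.
Runoff: Nadia is preferred to Amara by 84 voters; Amara by 62.
Nadia wins the runoff.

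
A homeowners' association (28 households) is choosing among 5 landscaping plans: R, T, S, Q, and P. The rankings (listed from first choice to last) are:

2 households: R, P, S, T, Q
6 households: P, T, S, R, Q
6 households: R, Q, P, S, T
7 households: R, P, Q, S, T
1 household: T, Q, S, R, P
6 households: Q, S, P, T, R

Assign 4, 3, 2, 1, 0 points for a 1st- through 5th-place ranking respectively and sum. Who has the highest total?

P

R: 2·4 + 6·1 + 6·4 + 7·4 + 1·1 + 6·0 = 67
T: 2·1 + 6·3 + 6·0 + 7·0 + 1·4 + 6·1 = 30
S: 2·2 + 6·2 + 6·1 + 7·1 + 1·2 + 6·3 = 49
Q: 2·0 + 6·0 + 6·3 + 7·2 + 1·3 + 6·4 = 59
P: 2·3 + 6·4 + 6·2 + 7·3 + 1·0 + 6·2 = 75
P has the highest Borda score (75).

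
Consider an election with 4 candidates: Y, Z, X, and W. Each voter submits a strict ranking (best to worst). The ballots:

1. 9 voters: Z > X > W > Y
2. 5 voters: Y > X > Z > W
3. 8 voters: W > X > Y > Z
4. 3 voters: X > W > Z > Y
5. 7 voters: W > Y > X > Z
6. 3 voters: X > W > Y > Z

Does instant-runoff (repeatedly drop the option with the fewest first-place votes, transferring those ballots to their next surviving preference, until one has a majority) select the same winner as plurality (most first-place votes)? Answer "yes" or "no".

no

Instant-runoff — R1 Y 5, Z 9, X 6, W 15 (Y out); R2 Z 9, X 11, W 15 (Z out); R3 X 20, W 15 (X winner). Winner: X.
Plurality — first-place votes: Y 5, Z 9, X 6, W 15. Winner: W.
The two methods disagree.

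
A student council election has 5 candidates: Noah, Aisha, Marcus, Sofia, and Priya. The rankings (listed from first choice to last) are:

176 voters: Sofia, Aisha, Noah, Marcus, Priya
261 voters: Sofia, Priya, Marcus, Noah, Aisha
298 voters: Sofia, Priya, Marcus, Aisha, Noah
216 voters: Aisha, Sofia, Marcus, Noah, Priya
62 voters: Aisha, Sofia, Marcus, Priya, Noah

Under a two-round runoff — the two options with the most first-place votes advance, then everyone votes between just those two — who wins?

Sofia

Round 1 first-place votes: Noah 0, Aisha 278, Marcus 0, Sofia 735, Priya 0.
Sofia and Aisha advance.
Runoff: Sofia is preferred to Aisha by 735 voters; Aisha by 278.
Sofia wins the runoff.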